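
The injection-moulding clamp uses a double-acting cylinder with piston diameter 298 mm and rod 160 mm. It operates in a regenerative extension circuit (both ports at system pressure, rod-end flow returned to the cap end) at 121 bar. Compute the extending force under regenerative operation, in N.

F ≈ 2.43e5 N

With equal pressure on both faces, forces on the annular region cancel; the net push is pressure × rod cross-section.
Rod cross-section A_rod = π/4 × (160 mm)² = 20110 mm^2
F = P × A_rod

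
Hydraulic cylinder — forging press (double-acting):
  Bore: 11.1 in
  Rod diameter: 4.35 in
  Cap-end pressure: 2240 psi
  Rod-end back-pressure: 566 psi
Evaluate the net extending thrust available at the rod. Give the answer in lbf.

F ≈ 1.70e5 lbf

Cap-side area A_cap = π/4 × (11.1 in)² = 96.77 in^2
Rod-side annular area A_ann = π/4 × (11.1² − 4.35²) = 81.91 in^2
Net thrust = P_cap·A_cap − P_rod·A_ann = 2.168e5 lbf − 46360 lbf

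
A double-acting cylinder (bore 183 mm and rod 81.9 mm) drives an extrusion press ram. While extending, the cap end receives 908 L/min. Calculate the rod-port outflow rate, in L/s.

Q_out ≈ 12.1 L/s

Cap-side area A_cap = π/4 × (183 mm)² = 26300 mm^2
Rod-side annular area A_ann = π/4 × (183² − 81.9²) = 21030 mm^2
Piston speed v = Q_in/A_cap; rod-end outflow Q_out = v × A_ann = Q_in × A_ann/A_cap.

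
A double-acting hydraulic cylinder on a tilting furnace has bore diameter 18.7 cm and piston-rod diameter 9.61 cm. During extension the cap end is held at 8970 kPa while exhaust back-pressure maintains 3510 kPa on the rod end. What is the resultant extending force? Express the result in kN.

F ≈ 175 kN

Cap-side area A_cap = π/4 × (18.7 cm)² = 274.6 cm^2
Rod-side annular area A_ann = π/4 × (18.7² − 9.61²) = 202.1 cm^2
Net thrust = P_cap·A_cap − P_rod·A_ann = 246.4 kN − 70.94 kN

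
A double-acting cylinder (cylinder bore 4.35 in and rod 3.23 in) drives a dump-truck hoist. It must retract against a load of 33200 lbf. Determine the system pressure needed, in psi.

Rod-side annular area A_ann = π/4 × (4.35² − 3.23²) = 6.668 in^2
Retraction: pressure acts on the annular area.
P = F / A = 33200 lbf / A

P ≈ 4980 psi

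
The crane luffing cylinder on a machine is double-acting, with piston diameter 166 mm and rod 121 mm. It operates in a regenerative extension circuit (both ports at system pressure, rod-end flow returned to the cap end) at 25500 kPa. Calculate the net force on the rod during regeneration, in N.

F ≈ 2.93e5 N

With equal pressure on both faces, forces on the annular region cancel; the net push is pressure × rod cross-section.
Rod cross-section A_rod = π/4 × (121 mm)² = 11500 mm^2
F = P × A_rod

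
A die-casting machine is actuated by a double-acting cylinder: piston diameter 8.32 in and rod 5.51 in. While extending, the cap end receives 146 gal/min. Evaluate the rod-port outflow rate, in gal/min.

Q_out ≈ 82.0 gal/min

Cap-side area A_cap = π/4 × (8.32 in)² = 54.37 in^2
Rod-side annular area A_ann = π/4 × (8.32² − 5.51²) = 30.52 in^2
Piston speed v = Q_in/A_cap; rod-end outflow Q_out = v × A_ann = Q_in × A_ann/A_cap.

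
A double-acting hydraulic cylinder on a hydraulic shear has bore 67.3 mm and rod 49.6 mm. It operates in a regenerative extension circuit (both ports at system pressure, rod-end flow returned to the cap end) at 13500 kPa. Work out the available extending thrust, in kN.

F ≈ 26.1 kN

With equal pressure on both faces, forces on the annular region cancel; the net push is pressure × rod cross-section.
Rod cross-section A_rod = π/4 × (49.6 mm)² = 1932 mm^2
F = P × A_rod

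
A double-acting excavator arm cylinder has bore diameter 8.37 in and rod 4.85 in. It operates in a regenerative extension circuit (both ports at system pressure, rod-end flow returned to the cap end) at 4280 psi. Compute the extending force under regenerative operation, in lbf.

F ≈ 79100 lbf

With equal pressure on both faces, forces on the annular region cancel; the net push is pressure × rod cross-section.
Rod cross-section A_rod = π/4 × (4.85 in)² = 18.47 in^2
F = P × A_rod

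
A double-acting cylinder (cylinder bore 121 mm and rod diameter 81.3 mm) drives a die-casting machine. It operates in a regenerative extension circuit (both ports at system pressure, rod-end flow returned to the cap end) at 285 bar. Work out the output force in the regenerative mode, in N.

F ≈ 1.48e5 N

With equal pressure on both faces, forces on the annular region cancel; the net push is pressure × rod cross-section.
Rod cross-section A_rod = π/4 × (81.3 mm)² = 5191 mm^2
F = P × A_rod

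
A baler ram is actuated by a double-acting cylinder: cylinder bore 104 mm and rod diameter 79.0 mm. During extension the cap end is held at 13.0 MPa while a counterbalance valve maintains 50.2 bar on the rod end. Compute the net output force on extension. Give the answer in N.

F ≈ 92400 N

Cap-side area A_cap = π/4 × (104 mm)² = 8495 mm^2
Rod-side annular area A_ann = π/4 × (104² − 79.0²) = 3593 mm^2
Net thrust = P_cap·A_cap − P_rod·A_ann = 1.104e5 N − 18040 N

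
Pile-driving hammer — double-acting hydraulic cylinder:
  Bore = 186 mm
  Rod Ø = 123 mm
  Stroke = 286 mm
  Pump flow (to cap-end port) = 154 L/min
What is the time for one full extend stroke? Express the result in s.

t ≈ 3.03 s

Cap-side area A_cap = π/4 × (186 mm)² = 27170 mm^2
Swept volume V = A × L; t = V / Q = A·L / Q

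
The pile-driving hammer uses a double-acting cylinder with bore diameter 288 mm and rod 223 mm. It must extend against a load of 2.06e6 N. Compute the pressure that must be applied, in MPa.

Cap-side area A_cap = π/4 × (288 mm)² = 65140 mm^2
P = F / A = 2.06e6 N / A

P ≈ 31.6 MPa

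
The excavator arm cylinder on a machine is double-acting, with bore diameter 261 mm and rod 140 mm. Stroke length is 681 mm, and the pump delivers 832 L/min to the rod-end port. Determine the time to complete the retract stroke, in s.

Rod-side annular area A_ann = π/4 × (261² − 140²) = 38110 mm^2
Swept volume V = A × L; t = V / Q = A·L / Q

t ≈ 1.87 s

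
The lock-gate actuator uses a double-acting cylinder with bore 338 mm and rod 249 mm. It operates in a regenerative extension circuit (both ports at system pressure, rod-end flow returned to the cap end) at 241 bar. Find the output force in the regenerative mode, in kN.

F ≈ 1170 kN

With equal pressure on both faces, forces on the annular region cancel; the net push is pressure × rod cross-section.
Rod cross-section A_rod = π/4 × (249 mm)² = 48700 mm^2
F = P × A_rod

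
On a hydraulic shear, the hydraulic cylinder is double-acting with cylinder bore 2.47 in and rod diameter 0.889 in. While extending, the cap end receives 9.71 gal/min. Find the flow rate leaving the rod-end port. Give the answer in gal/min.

Q_out ≈ 8.45 gal/min

Cap-side area A_cap = π/4 × (2.47 in)² = 4.792 in^2
Rod-side annular area A_ann = π/4 × (2.47² − 0.889²) = 4.171 in^2
Piston speed v = Q_in/A_cap; rod-end outflow Q_out = v × A_ann = Q_in × A_ann/A_cap.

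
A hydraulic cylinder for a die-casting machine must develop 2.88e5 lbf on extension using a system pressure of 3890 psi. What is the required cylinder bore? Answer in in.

D ≈ 9.71 in

Extension force acts on the full piston face: F = P × (π/4)D².
D = √(4F / (πP)) = √(4 × 2.88e5 lbf / (π × 3890 psi))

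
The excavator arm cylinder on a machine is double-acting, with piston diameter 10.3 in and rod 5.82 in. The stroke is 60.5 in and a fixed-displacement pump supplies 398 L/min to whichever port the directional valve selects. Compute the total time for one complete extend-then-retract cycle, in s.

t ≈ 20.9 s

Cap-side area A_cap = π/4 × (10.3 in)² = 83.32 in^2
Rod-side annular area A_ann = π/4 × (10.3² − 5.82²) = 56.72 in^2
t_ext = A_cap·L/Q = 12.45 s
t_ret = A_ann·L/Q = 8.477 s
t_cycle = t_ext + t_ret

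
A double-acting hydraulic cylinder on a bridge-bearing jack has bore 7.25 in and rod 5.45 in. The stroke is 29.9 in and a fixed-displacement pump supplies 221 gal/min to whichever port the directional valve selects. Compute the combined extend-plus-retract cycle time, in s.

t ≈ 2.08 s

Cap-side area A_cap = π/4 × (7.25 in)² = 41.28 in^2
Rod-side annular area A_ann = π/4 × (7.25² − 5.45²) = 17.95 in^2
t_ext = A_cap·L/Q = 1.451 s
t_ret = A_ann·L/Q = 0.6309 s
t_cycle = t_ext + t_ret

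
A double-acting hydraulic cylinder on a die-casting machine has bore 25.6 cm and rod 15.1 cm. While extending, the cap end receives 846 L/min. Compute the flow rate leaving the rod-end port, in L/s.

Q_out ≈ 9.19 L/s

Cap-side area A_cap = π/4 × (25.6 cm)² = 514.7 cm^2
Rod-side annular area A_ann = π/4 × (25.6² − 15.1²) = 335.6 cm^2
Piston speed v = Q_in/A_cap; rod-end outflow Q_out = v × A_ann = Q_in × A_ann/A_cap.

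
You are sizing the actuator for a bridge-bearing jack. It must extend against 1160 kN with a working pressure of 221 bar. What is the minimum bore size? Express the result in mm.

D ≈ 259 mm

Extension force acts on the full piston face: F = P × (π/4)D².
D = √(4F / (πP)) = √(4 × 1160 kN / (π × 221 bar))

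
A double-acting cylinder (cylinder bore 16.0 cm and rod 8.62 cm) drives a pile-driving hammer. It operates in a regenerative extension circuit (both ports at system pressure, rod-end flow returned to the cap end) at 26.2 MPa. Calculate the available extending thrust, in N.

With equal pressure on both faces, forces on the annular region cancel; the net push is pressure × rod cross-section.
Rod cross-section A_rod = π/4 × (8.62 cm)² = 58.36 cm^2
F = P × A_rod

F ≈ 1.53e5 N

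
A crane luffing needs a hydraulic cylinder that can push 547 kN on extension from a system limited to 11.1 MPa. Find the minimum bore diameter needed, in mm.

D ≈ 250 mm

Extension force acts on the full piston face: F = P × (π/4)D².
D = √(4F / (πP)) = √(4 × 547 kN / (π × 11.1 MPa))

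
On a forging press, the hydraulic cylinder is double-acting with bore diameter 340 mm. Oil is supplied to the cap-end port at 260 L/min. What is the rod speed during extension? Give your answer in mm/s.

Cap-side area A_cap = π/4 × (340 mm)² = 90790 mm^2
v = Q / A

v ≈ 47.7 mm/s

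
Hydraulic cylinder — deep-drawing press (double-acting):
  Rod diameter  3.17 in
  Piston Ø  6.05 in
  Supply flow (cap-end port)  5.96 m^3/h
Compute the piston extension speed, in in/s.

Cap-side area A_cap = π/4 × (6.05 in)² = 28.75 in^2
v = Q / A

v ≈ 3.51 in/s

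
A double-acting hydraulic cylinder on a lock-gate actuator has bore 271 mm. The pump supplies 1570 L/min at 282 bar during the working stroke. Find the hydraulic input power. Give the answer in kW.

Hydraulic power = P × Q

W ≈ 738 kW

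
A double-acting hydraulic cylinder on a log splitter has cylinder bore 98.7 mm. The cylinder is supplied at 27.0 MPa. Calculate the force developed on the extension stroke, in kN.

Cap-side area A_cap = π/4 × (98.7 mm)² = 7651 mm^2
F = P × A_cap = 27.0 MPa × A_cap

F ≈ 207 kN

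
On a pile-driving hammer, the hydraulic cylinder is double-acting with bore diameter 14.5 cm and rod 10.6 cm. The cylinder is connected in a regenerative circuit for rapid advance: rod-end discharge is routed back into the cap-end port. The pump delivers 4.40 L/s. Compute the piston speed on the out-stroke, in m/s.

v ≈ 0.499 m/s

In regeneration the rod-end outflow joins the pump flow into the cap end, so the net volume the pump must supply per unit advance equals the rod cross-section area.
Rod cross-section A_rod = π/4 × (10.6 cm)² = 88.25 cm^2
v = Q_pump / A_rod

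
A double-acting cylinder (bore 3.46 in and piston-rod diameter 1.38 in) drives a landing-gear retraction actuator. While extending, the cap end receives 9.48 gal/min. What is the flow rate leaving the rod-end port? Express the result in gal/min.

Cap-side area A_cap = π/4 × (3.46 in)² = 9.402 in^2
Rod-side annular area A_ann = π/4 × (3.46² − 1.38²) = 7.907 in^2
Piston speed v = Q_in/A_cap; rod-end outflow Q_out = v × A_ann = Q_in × A_ann/A_cap.

Q_out ≈ 7.97 gal/min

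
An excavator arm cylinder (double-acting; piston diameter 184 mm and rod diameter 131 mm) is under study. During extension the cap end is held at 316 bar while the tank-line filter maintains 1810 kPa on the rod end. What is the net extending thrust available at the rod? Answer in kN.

Cap-side area A_cap = π/4 × (184 mm)² = 26590 mm^2
Rod-side annular area A_ann = π/4 × (184² − 131²) = 13110 mm^2
Net thrust = P_cap·A_cap − P_rod·A_ann = 840.3 kN − 23.73 kN

F ≈ 817 kN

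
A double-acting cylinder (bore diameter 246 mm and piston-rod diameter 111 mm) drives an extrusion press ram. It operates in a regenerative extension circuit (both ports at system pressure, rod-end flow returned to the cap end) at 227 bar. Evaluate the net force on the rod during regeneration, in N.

With equal pressure on both faces, forces on the annular region cancel; the net push is pressure × rod cross-section.
Rod cross-section A_rod = π/4 × (111 mm)² = 9677 mm^2
F = P × A_rod

F ≈ 2.20e5 N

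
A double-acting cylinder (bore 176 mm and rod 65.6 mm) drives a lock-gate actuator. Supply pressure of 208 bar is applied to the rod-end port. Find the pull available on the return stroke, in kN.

F ≈ 436 kN

Rod-side annular area A_ann = π/4 × (176² − 65.6²) = 20950 mm^2
On retraction the pressure acts on the annular area (bore minus rod).
F = P × A_ann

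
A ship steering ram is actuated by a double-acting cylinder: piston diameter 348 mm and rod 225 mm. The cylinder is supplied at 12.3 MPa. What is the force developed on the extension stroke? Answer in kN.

F ≈ 1170 kN

Cap-side area A_cap = π/4 × (348 mm)² = 95110 mm^2
F = P × A_cap = 12.3 MPa × A_cap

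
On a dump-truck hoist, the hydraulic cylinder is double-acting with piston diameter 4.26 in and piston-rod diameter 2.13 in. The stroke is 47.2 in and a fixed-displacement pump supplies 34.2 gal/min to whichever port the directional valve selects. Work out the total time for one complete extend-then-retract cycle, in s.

Cap-side area A_cap = π/4 × (4.26 in)² = 14.25 in^2
Rod-side annular area A_ann = π/4 × (4.26² − 2.13²) = 10.69 in^2
t_ext = A_cap·L/Q = 5.109 s
t_ret = A_ann·L/Q = 3.832 s
t_cycle = t_ext + t_ret

t ≈ 8.94 s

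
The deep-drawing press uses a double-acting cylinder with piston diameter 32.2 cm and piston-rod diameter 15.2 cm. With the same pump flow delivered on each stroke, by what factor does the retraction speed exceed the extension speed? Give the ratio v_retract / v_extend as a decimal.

Cap-side area A_cap = π/4 × (32.2 cm)² = 814.3 cm^2
Rod-side annular area A_ann = π/4 × (32.2² − 15.2²) = 632.9 cm^2
For equal Q, v ∝ 1/A, so v_ret/v_ext = A_cap/A_ann.

v_ret/v_ext ≈ 1.29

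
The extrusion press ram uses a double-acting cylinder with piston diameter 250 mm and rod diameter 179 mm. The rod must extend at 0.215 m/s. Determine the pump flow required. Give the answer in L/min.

Q ≈ 633 L/min

Cap-side area A_cap = π/4 × (250 mm)² = 49090 mm^2
Q = A × v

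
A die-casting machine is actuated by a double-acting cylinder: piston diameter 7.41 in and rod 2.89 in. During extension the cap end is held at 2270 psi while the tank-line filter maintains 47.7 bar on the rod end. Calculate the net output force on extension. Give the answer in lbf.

Cap-side area A_cap = π/4 × (7.41 in)² = 43.12 in^2
Rod-side annular area A_ann = π/4 × (7.41² − 2.89²) = 36.56 in^2
Net thrust = P_cap·A_cap − P_rod·A_ann = 97890 lbf − 25300 lbf

F ≈ 72600 lbf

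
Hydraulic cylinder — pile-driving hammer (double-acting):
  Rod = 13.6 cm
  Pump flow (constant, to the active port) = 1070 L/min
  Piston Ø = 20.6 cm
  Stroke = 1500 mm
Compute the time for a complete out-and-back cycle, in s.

Cap-side area A_cap = π/4 × (20.6 cm)² = 333.3 cm^2
Rod-side annular area A_ann = π/4 × (20.6² − 13.6²) = 188.0 cm^2
t_ext = A_cap·L/Q = 2.803 s
t_ret = A_ann·L/Q = 1.582 s
t_cycle = t_ext + t_ret

t ≈ 4.38 s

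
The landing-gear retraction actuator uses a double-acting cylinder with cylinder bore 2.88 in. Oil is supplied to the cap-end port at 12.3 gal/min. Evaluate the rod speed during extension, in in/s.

v ≈ 7.27 in/s

Cap-side area A_cap = π/4 × (2.88 in)² = 6.514 in^2
v = Q / A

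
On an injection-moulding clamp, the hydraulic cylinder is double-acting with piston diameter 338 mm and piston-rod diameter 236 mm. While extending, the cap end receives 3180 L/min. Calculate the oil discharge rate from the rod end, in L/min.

Cap-side area A_cap = π/4 × (338 mm)² = 89730 mm^2
Rod-side annular area A_ann = π/4 × (338² − 236²) = 45980 mm^2
Piston speed v = Q_in/A_cap; rod-end outflow Q_out = v × A_ann = Q_in × A_ann/A_cap.

Q_out ≈ 1630 L/min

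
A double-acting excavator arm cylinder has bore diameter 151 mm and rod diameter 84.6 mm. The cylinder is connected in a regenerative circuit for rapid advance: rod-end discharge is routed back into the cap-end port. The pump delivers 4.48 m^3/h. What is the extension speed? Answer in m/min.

v ≈ 13.3 m/min

In regeneration the rod-end outflow joins the pump flow into the cap end, so the net volume the pump must supply per unit advance equals the rod cross-section area.
Rod cross-section A_rod = π/4 × (84.6 mm)² = 5621 mm^2
v = Q_pump / A_rod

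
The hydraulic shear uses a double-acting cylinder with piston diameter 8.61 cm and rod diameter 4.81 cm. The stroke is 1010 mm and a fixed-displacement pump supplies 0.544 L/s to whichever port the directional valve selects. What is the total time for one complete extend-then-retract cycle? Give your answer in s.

Cap-side area A_cap = π/4 × (8.61 cm)² = 58.22 cm^2
Rod-side annular area A_ann = π/4 × (8.61² − 4.81²) = 40.05 cm^2
t_ext = A_cap·L/Q = 10.81 s
t_ret = A_ann·L/Q = 7.436 s
t_cycle = t_ext + t_ret

t ≈ 18.2 s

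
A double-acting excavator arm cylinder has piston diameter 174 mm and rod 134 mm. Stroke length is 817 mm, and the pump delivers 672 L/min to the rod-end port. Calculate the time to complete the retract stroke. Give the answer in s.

t ≈ 0.706 s

Rod-side annular area A_ann = π/4 × (174² − 134²) = 9676 mm^2
Swept volume V = A × L; t = V / Q = A·L / Q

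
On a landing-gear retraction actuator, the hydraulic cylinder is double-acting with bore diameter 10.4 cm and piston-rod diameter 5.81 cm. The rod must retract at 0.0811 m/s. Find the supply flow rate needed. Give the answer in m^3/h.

Q ≈ 1.71 m^3/h

Rod-side annular area A_ann = π/4 × (10.4² − 5.81²) = 58.44 cm^2
Q = A × v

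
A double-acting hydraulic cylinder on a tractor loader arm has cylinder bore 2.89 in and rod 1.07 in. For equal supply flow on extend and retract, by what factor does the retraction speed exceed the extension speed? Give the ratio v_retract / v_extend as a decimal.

v_ret/v_ext ≈ 1.16

Cap-side area A_cap = π/4 × (2.89 in)² = 6.560 in^2
Rod-side annular area A_ann = π/4 × (2.89² − 1.07²) = 5.661 in^2
For equal Q, v ∝ 1/A, so v_ret/v_ext = A_cap/A_ann.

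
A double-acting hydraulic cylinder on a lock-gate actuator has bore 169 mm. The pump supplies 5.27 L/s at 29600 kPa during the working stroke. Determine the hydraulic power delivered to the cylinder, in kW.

W ≈ 156 kW

Hydraulic power = P × Q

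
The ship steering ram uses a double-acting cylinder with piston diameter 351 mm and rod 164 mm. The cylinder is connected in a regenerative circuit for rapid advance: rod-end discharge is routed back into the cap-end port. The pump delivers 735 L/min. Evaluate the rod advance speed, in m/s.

v ≈ 0.580 m/s

In regeneration the rod-end outflow joins the pump flow into the cap end, so the net volume the pump must supply per unit advance equals the rod cross-section area.
Rod cross-section A_rod = π/4 × (164 mm)² = 21120 mm^2
v = Q_pump / A_rod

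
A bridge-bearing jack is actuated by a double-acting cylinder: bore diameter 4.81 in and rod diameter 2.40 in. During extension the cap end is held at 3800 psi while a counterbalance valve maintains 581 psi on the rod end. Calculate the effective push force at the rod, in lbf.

Cap-side area A_cap = π/4 × (4.81 in)² = 18.17 in^2
Rod-side annular area A_ann = π/4 × (4.81² − 2.40²) = 13.65 in^2
Net thrust = P_cap·A_cap − P_rod·A_ann = 69050 lbf − 7929 lbf

F ≈ 61100 lbf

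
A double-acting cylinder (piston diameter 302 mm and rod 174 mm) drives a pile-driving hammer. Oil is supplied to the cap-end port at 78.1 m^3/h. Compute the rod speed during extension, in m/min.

Cap-side area A_cap = π/4 × (302 mm)² = 71630 mm^2
v = Q / A

v ≈ 18.2 m/min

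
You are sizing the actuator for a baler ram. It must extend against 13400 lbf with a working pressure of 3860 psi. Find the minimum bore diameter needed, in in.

D ≈ 2.10 in

Extension force acts on the full piston face: F = P × (π/4)D².
D = √(4F / (πP)) = √(4 × 13400 lbf / (π × 3860 psi))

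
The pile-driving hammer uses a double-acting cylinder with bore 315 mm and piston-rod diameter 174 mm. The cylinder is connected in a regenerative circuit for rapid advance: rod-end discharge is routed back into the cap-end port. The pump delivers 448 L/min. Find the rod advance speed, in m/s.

v ≈ 0.314 m/s

In regeneration the rod-end outflow joins the pump flow into the cap end, so the net volume the pump must supply per unit advance equals the rod cross-section area.
Rod cross-section A_rod = π/4 × (174 mm)² = 23780 mm^2
v = Q_pump / A_rod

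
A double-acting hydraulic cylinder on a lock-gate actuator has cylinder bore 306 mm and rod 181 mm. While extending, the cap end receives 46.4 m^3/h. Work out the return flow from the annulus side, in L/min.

Cap-side area A_cap = π/4 × (306 mm)² = 73540 mm^2
Rod-side annular area A_ann = π/4 × (306² − 181²) = 47810 mm^2
Piston speed v = Q_in/A_cap; rod-end outflow Q_out = v × A_ann = Q_in × A_ann/A_cap.

Q_out ≈ 503 L/min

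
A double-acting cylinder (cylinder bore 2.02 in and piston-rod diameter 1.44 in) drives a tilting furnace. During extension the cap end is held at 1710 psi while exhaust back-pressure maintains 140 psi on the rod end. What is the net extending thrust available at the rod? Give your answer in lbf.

F ≈ 5260 lbf

Cap-side area A_cap = π/4 × (2.02 in)² = 3.205 in^2
Rod-side annular area A_ann = π/4 × (2.02² − 1.44²) = 1.576 in^2
Net thrust = P_cap·A_cap − P_rod·A_ann = 5480 lbf − 220.7 lbf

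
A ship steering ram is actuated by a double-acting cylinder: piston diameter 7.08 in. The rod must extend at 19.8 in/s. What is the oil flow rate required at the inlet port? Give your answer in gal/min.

Cap-side area A_cap = π/4 × (7.08 in)² = 39.37 in^2
Q = A × v

Q ≈ 202 gal/min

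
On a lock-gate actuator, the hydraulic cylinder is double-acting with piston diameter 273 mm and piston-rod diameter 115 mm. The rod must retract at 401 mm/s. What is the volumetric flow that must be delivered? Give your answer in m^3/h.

Rod-side annular area A_ann = π/4 × (273² − 115²) = 48150 mm^2
Q = A × v

Q ≈ 69.5 m^3/h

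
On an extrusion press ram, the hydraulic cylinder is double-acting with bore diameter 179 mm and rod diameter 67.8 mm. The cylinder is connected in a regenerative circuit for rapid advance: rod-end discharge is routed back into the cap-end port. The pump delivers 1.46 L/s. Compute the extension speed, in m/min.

v ≈ 24.3 m/min

In regeneration the rod-end outflow joins the pump flow into the cap end, so the net volume the pump must supply per unit advance equals the rod cross-section area.
Rod cross-section A_rod = π/4 × (67.8 mm)² = 3610 mm^2
v = Q_pump / A_rod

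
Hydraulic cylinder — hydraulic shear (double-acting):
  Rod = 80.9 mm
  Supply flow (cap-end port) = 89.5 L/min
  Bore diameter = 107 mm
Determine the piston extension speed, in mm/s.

Cap-side area A_cap = π/4 × (107 mm)² = 8992 mm^2
v = Q / A

v ≈ 166 mm/s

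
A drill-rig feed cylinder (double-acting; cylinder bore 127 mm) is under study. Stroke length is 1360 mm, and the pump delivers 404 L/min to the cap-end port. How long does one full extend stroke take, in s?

t ≈ 2.56 s

Cap-side area A_cap = π/4 × (127 mm)² = 12670 mm^2
Swept volume V = A × L; t = V / Q = A·L / Q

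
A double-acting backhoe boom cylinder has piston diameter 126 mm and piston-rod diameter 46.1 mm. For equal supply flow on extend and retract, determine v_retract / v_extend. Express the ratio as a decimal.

v_ret/v_ext ≈ 1.15

Cap-side area A_cap = π/4 × (126 mm)² = 12470 mm^2
Rod-side annular area A_ann = π/4 × (126² − 46.1²) = 10800 mm^2
For equal Q, v ∝ 1/A, so v_ret/v_ext = A_cap/A_ann.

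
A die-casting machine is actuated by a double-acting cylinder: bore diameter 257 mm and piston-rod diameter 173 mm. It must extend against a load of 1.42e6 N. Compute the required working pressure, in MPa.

P ≈ 27.4 MPa

Cap-side area A_cap = π/4 × (257 mm)² = 51870 mm^2
P = F / A = 1.42e6 N / A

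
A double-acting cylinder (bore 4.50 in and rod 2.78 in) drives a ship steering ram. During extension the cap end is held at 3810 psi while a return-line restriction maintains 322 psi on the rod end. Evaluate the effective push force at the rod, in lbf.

Cap-side area A_cap = π/4 × (4.50 in)² = 15.90 in^2
Rod-side annular area A_ann = π/4 × (4.50² − 2.78²) = 9.834 in^2
Net thrust = P_cap·A_cap − P_rod·A_ann = 60600 lbf − 3167 lbf

F ≈ 57400 lbf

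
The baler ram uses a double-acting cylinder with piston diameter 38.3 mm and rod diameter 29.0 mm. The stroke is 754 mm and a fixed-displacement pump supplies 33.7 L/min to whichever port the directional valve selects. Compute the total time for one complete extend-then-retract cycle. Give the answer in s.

Cap-side area A_cap = π/4 × (38.3 mm)² = 1152 mm^2
Rod-side annular area A_ann = π/4 × (38.3² − 29.0²) = 491.6 mm^2
t_ext = A_cap·L/Q = 1.547 s
t_ret = A_ann·L/Q = 0.6599 s
t_cycle = t_ext + t_ret

t ≈ 2.21 s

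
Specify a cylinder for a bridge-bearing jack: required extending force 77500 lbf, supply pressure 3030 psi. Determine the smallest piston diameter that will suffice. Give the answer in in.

Extension force acts on the full piston face: F = P × (π/4)D².
D = √(4F / (πP)) = √(4 × 77500 lbf / (π × 3030 psi))

D ≈ 5.71 in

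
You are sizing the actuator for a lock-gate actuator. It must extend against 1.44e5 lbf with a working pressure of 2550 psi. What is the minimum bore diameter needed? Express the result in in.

D ≈ 8.48 in

Extension force acts on the full piston face: F = P × (π/4)D².
D = √(4F / (πP)) = √(4 × 1.44e5 lbf / (π × 2550 psi))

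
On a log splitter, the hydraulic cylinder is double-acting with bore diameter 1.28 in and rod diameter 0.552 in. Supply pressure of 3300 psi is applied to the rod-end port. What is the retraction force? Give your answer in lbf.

F ≈ 3460 lbf

Rod-side annular area A_ann = π/4 × (1.28² − 0.552²) = 1.047 in^2
On retraction the pressure acts on the annular area (bore minus rod).
F = P × A_ann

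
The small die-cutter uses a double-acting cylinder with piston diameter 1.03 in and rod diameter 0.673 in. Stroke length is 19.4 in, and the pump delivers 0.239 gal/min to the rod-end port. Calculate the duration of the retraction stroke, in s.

Rod-side annular area A_ann = π/4 × (1.03² − 0.673²) = 0.4775 in^2
Swept volume V = A × L; t = V / Q = A·L / Q

t ≈ 10.1 s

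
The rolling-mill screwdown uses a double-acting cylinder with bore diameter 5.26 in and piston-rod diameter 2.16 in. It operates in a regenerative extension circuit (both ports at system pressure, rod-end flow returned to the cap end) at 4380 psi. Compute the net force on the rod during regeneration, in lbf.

F ≈ 16000 lbf

With equal pressure on both faces, forces on the annular region cancel; the net push is pressure × rod cross-section.
Rod cross-section A_rod = π/4 × (2.16 in)² = 3.664 in^2
F = P × A_rod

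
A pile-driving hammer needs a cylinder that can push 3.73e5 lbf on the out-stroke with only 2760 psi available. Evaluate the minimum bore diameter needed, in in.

Extension force acts on the full piston face: F = P × (π/4)D².
D = √(4F / (πP)) = √(4 × 3.73e5 lbf / (π × 2760 psi))

D ≈ 13.1 in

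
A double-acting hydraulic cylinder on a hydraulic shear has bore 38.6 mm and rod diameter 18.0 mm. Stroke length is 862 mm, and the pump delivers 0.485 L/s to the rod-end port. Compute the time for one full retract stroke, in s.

Rod-side annular area A_ann = π/4 × (38.6² − 18.0²) = 915.7 mm^2
Swept volume V = A × L; t = V / Q = A·L / Q

t ≈ 1.63 s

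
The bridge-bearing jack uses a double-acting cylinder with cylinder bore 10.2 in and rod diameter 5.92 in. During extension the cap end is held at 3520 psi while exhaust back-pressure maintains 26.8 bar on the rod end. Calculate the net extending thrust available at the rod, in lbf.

Cap-side area A_cap = π/4 × (10.2 in)² = 81.71 in^2
Rod-side annular area A_ann = π/4 × (10.2² − 5.92²) = 54.19 in^2
Net thrust = P_cap·A_cap − P_rod·A_ann = 2.876e5 lbf − 21060 lbf

F ≈ 2.67e5 lbf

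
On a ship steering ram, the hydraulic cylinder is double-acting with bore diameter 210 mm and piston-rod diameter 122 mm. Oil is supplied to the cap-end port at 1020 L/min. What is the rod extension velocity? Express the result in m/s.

v ≈ 0.491 m/s

Cap-side area A_cap = π/4 × (210 mm)² = 34640 mm^2
v = Q / A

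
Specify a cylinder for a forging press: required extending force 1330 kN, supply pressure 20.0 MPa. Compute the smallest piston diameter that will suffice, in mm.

D ≈ 291 mm

Extension force acts on the full piston face: F = P × (π/4)D².
D = √(4F / (πP)) = √(4 × 1330 kN / (π × 20.0 MPa))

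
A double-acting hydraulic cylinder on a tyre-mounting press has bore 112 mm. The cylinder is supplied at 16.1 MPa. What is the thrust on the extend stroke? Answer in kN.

Cap-side area A_cap = π/4 × (112 mm)² = 9852 mm^2
F = P × A_cap = 16.1 MPa × A_cap

F ≈ 159 kN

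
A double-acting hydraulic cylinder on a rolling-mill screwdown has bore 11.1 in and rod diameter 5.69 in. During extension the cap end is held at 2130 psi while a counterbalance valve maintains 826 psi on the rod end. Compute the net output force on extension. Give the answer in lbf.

Cap-side area A_cap = π/4 × (11.1 in)² = 96.77 in^2
Rod-side annular area A_ann = π/4 × (11.1² − 5.69²) = 71.34 in^2
Net thrust = P_cap·A_cap − P_rod·A_ann = 2.061e5 lbf − 58930 lbf

F ≈ 1.47e5 lbf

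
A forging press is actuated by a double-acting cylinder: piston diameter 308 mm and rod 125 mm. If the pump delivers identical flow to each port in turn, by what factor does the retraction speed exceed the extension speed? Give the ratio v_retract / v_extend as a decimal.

Cap-side area A_cap = π/4 × (308 mm)² = 74510 mm^2
Rod-side annular area A_ann = π/4 × (308² − 125²) = 62230 mm^2
For equal Q, v ∝ 1/A, so v_ret/v_ext = A_cap/A_ann.

v_ret/v_ext ≈ 1.20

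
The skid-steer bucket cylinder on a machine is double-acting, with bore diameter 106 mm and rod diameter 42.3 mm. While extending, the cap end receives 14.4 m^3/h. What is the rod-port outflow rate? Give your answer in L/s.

Cap-side area A_cap = π/4 × (106 mm)² = 8825 mm^2
Rod-side annular area A_ann = π/4 × (106² − 42.3²) = 7419 mm^2
Piston speed v = Q_in/A_cap; rod-end outflow Q_out = v × A_ann = Q_in × A_ann/A_cap.

Q_out ≈ 3.36 L/s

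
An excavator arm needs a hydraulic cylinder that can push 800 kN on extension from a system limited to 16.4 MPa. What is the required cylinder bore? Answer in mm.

Extension force acts on the full piston face: F = P × (π/4)D².
D = √(4F / (πP)) = √(4 × 800 kN / (π × 16.4 MPa))

D ≈ 249 mm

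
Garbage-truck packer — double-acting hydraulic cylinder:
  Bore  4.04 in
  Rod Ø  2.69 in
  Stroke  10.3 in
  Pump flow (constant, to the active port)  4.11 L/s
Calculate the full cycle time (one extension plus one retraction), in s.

Cap-side area A_cap = π/4 × (4.04 in)² = 12.82 in^2
Rod-side annular area A_ann = π/4 × (4.04² − 2.69²) = 7.136 in^2
t_ext = A_cap·L/Q = 0.5264 s
t_ret = A_ann·L/Q = 0.2930 s
t_cycle = t_ext + t_ret

t ≈ 0.819 s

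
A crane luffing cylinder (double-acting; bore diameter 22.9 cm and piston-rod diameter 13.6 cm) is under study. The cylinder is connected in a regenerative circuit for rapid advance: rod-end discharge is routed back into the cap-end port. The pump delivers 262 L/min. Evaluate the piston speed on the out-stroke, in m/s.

v ≈ 0.301 m/s

In regeneration the rod-end outflow joins the pump flow into the cap end, so the net volume the pump must supply per unit advance equals the rod cross-section area.
Rod cross-section A_rod = π/4 × (13.6 cm)² = 145.3 cm^2
v = Q_pump / A_rod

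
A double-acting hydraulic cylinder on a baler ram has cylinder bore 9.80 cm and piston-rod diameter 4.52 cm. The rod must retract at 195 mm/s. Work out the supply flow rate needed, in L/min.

Q ≈ 69.5 L/min

Rod-side annular area A_ann = π/4 × (9.80² − 4.52²) = 59.38 cm^2
Q = A × v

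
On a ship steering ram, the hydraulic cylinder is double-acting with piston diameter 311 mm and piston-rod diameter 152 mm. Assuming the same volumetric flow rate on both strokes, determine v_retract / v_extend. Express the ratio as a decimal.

Cap-side area A_cap = π/4 × (311 mm)² = 75960 mm^2
Rod-side annular area A_ann = π/4 × (311² − 152²) = 57820 mm^2
For equal Q, v ∝ 1/A, so v_ret/v_ext = A_cap/A_ann.

v_ret/v_ext ≈ 1.31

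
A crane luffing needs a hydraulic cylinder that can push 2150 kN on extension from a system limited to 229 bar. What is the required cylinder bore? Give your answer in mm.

D ≈ 346 mm

Extension force acts on the full piston face: F = P × (π/4)D².
D = √(4F / (πP)) = √(4 × 2150 kN / (π × 229 bar))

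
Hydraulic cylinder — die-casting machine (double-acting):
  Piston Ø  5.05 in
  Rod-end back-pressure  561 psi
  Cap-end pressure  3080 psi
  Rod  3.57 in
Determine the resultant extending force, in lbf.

Cap-side area A_cap = π/4 × (5.05 in)² = 20.03 in^2
Rod-side annular area A_ann = π/4 × (5.05² − 3.57²) = 10.02 in^2
Net thrust = P_cap·A_cap − P_rod·A_ann = 61690 lbf − 5621 lbf

F ≈ 56100 lbf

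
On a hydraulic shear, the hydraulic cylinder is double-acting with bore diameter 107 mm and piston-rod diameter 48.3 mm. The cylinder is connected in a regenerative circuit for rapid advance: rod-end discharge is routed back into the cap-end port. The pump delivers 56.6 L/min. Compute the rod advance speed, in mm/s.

v ≈ 515 mm/s

In regeneration the rod-end outflow joins the pump flow into the cap end, so the net volume the pump must supply per unit advance equals the rod cross-section area.
Rod cross-section A_rod = π/4 × (48.3 mm)² = 1832 mm^2
v = Q_pump / A_rod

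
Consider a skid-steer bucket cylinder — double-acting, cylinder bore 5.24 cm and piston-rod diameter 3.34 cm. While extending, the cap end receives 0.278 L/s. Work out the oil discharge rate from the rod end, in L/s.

Q_out ≈ 0.165 L/s

Cap-side area A_cap = π/4 × (5.24 cm)² = 21.57 cm^2
Rod-side annular area A_ann = π/4 × (5.24² − 3.34²) = 12.80 cm^2
Piston speed v = Q_in/A_cap; rod-end outflow Q_out = v × A_ann = Q_in × A_ann/A_cap.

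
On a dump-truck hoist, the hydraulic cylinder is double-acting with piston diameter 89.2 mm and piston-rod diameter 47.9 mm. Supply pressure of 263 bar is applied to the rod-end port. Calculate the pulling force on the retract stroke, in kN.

F ≈ 117 kN

Rod-side annular area A_ann = π/4 × (89.2² − 47.9²) = 4447 mm^2
On retraction the pressure acts on the annular area (bore minus rod).
F = P × A_ann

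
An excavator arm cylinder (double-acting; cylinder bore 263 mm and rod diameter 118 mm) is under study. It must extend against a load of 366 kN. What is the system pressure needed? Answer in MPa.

Cap-side area A_cap = π/4 × (263 mm)² = 54330 mm^2
P = F / A = 366 kN / A

P ≈ 6.74 MPa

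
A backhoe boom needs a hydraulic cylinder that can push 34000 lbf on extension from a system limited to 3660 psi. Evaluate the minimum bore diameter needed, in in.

D ≈ 3.44 in

Extension force acts on the full piston face: F = P × (π/4)D².
D = √(4F / (πP)) = √(4 × 34000 lbf / (π × 3660 psi))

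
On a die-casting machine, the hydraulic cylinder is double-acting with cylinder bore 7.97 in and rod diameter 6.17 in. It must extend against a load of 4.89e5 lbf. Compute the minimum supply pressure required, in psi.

Cap-side area A_cap = π/4 × (7.97 in)² = 49.89 in^2
P = F / A = 4.89e5 lbf / A

P ≈ 9800 psi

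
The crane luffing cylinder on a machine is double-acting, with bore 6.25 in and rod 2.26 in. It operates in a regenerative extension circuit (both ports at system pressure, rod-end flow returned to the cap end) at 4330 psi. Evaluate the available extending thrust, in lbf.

With equal pressure on both faces, forces on the annular region cancel; the net push is pressure × rod cross-section.
Rod cross-section A_rod = π/4 × (2.26 in)² = 4.011 in^2
F = P × A_rod

F ≈ 17400 lbf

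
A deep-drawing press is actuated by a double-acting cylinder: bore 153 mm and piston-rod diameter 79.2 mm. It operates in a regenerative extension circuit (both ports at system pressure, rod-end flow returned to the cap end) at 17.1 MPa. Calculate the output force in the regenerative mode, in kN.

F ≈ 84.2 kN

With equal pressure on both faces, forces on the annular region cancel; the net push is pressure × rod cross-section.
Rod cross-section A_rod = π/4 × (79.2 mm)² = 4927 mm^2
F = P × A_rod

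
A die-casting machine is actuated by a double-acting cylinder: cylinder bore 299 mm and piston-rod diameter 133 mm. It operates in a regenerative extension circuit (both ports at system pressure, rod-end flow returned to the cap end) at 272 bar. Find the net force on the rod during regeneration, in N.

With equal pressure on both faces, forces on the annular region cancel; the net push is pressure × rod cross-section.
Rod cross-section A_rod = π/4 × (133 mm)² = 13890 mm^2
F = P × A_rod

F ≈ 3.78e5 N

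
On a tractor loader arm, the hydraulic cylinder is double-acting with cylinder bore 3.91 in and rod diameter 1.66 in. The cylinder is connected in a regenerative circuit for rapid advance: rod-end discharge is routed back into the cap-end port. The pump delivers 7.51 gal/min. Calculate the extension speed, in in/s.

In regeneration the rod-end outflow joins the pump flow into the cap end, so the net volume the pump must supply per unit advance equals the rod cross-section area.
Rod cross-section A_rod = π/4 × (1.66 in)² = 2.164 in^2
v = Q_pump / A_rod

v ≈ 13.4 in/s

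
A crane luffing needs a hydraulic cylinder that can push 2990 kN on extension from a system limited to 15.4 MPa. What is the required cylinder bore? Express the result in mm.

D ≈ 497 mm

Extension force acts on the full piston face: F = P × (π/4)D².
D = √(4F / (πP)) = √(4 × 2990 kN / (π × 15.4 MPa))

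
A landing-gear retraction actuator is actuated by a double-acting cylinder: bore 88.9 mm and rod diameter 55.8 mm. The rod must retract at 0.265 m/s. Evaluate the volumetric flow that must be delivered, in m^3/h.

Rod-side annular area A_ann = π/4 × (88.9² − 55.8²) = 3762 mm^2
Q = A × v

Q ≈ 3.59 m^3/h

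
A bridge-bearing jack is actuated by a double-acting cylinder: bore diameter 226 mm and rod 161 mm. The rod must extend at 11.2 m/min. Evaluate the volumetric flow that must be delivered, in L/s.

Q ≈ 7.49 L/s

Cap-side area A_cap = π/4 × (226 mm)² = 40110 mm^2
Q = A × v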